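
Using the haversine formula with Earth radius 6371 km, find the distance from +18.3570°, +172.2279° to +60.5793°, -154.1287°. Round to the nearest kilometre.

Δλ = -154.1287 − 172.2279 = -326.3566°; wrapped into (−180°, 180°]: 33.6434°.
Δφ = 60.5793 − 18.3570 = 42.2223°.
a = sin²(Δφ/2) + cos φ₁ · cos φ₂ · sin²(Δλ/2) = 0.168774.
c = 2·atan2(√a, √(1−a)) = 0.84671 rad → d = 6371·c ≈ 5394.38 km.

5394 km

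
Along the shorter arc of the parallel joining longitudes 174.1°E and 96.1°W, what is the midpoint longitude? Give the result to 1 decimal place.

141.0°W

Signed shortest Δλ from +174.1° to -96.1° is +89.8°.
Midpoint longitude = +174.1° + (+89.8°)/2 = +174.1° + 44.9° = +219.0°.
Normalise into (−180°, 180°]: -141.0°.
(The naïve average (+174.1 + -96.1)/2 = 39.0° is on the wrong side of the globe.)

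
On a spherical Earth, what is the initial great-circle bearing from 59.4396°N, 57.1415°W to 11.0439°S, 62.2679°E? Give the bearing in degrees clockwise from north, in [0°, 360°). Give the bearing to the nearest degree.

70°

Δλ = 62.2679 − -57.1415 = 119.4094°.
θ = atan2( sin Δλ · cos φ₂ , cos φ₁ · sin φ₂ − sin φ₁ · cos φ₂ · cos Δλ )
  = atan2(0.85500, 0.31761) = 69.621° → normalised to [0°, 360°): 69.621°.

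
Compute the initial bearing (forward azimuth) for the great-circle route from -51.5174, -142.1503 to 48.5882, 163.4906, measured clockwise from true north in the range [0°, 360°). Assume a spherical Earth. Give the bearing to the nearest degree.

Δλ = 163.4906 − -142.1503 = 305.6409°; wrapped into (−180°, 180°]: -54.3591°.
θ = atan2( sin Δλ · cos φ₂ , cos φ₁ · sin φ₂ − sin φ₁ · cos φ₂ · cos Δλ )
  = atan2(-0.53756, 0.76841) = -34.976° → normalised to [0°, 360°): 325.024°.

325°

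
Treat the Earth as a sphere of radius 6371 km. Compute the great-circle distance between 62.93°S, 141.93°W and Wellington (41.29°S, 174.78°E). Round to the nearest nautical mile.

Δλ = 174.78 − -141.93 = 316.71°; wrapped into (−180°, 180°]: -43.29°.
Δφ = -41.29 − -62.93 = 21.64°.
a = sin²(Δφ/2) + cos φ₁ · cos φ₂ · sin²(Δλ/2) = 0.081762.
c = 2·atan2(√a, √(1−a)) = 0.57998 rad → d = 6371·c ≈ 3695.03 km ≈ 1995.16 nmi.

1995 nmi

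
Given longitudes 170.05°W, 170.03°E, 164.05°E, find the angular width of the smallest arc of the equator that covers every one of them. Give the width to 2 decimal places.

25.90°

Sort the longitudes: -170.05°, +164.05°, +170.03°.
Eastward gaps between consecutive values (wrapping around): 334.10°, 5.98°, 19.92°.
Largest gap = 334.10° ⇒ minimal covering band is its complement: 360° − 334.10° = 25.90°.
Band runs from +164.05° eastward to -170.05°, crossing the antimeridian.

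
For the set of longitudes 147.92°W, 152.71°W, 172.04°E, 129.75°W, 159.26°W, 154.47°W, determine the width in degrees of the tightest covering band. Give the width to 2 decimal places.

Sort the longitudes: -159.26°, -154.47°, -152.71°, -147.92°, -129.75°, +172.04°.
Eastward gaps between consecutive values (wrapping around): 4.79°, 1.76°, 4.79°, 18.17°, 301.79°, 28.70°.
Largest gap = 301.79° ⇒ minimal covering band is its complement: 360° − 301.79° = 58.21°.
Band runs from +172.04° eastward to -129.75°, crossing the antimeridian.

58.21°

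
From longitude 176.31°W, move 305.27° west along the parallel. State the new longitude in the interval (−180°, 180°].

121.58°W

Start at -176.31°; shift −305.27° → -481.58°.
-481.58° lies outside (−180°, 180°]; add 360° → -121.58°.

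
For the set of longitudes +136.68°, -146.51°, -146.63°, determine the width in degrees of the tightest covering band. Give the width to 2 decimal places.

76.81°

Sort the longitudes: -146.63°, -146.51°, +136.68°.
Eastward gaps between consecutive values (wrapping around): 0.12°, 283.19°, 76.69°.
Largest gap = 283.19° ⇒ minimal covering band is its complement: 360° − 283.19° = 76.81°.
Band runs from +136.68° eastward to -146.51°, crossing the antimeridian.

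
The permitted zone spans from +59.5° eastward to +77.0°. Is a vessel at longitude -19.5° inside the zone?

Band width going east from +59.5° to +77.0°: ((77.0 − 59.5) mod 360) = 17.5°.
Offset of -19.5° east of the west edge: ((-19.5 − 59.5) mod 360) = 281.0°.
281.0° > 17.5° ⇒ outside.

No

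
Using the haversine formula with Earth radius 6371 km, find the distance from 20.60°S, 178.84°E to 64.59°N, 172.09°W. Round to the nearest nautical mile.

Δλ = -172.09 − 178.84 = -350.93°; wrapped into (−180°, 180°]: 9.07°.
Δφ = 64.59 − -20.60 = 85.19°.
a = sin²(Δφ/2) + cos φ₁ · cos φ₂ · sin²(Δλ/2) = 0.460585.
c = 2·atan2(√a, √(1−a)) = 1.49188 rad → d = 6371·c ≈ 9504.80 km ≈ 5132.18 nmi.

5132 nmi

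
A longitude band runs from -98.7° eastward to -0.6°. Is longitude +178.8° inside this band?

Band width going east from -98.7° to -0.6°: ((-0.6 − -98.7) mod 360) = 98.1°.
Offset of +178.8° east of the west edge: ((178.8 − -98.7) mod 360) = 277.5°.
277.5° > 98.1° ⇒ outside.

No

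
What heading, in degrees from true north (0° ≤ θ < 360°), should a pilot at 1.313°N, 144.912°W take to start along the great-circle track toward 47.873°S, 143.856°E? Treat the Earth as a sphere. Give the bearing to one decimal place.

220.4°

Δλ = 143.856 − -144.912 = 288.768°; wrapped into (−180°, 180°]: -71.232°.
θ = atan2( sin Δλ · cos φ₂ , cos φ₁ · sin φ₂ − sin φ₁ · cos φ₂ · cos Δλ )
  = atan2(-0.63511, -0.74641) = -139.606° → normalised to [0°, 360°): 220.394°.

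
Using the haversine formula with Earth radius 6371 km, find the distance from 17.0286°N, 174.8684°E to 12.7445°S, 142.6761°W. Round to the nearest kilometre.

5719 km

Δλ = -142.6761 − 174.8684 = -317.5445°; wrapped into (−180°, 180°]: 42.4555°.
Δφ = -12.7445 − 17.0286 = -29.7731°.
a = sin²(Δφ/2) + cos φ₁ · cos φ₂ · sin²(Δλ/2) = 0.188264.
c = 2·atan2(√a, √(1−a)) = 0.89762 rad → d = 6371·c ≈ 5718.74 km.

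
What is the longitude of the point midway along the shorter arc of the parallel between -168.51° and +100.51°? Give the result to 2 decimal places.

Signed shortest Δλ from -168.51° to +100.51° is -90.98°.
Midpoint longitude = -168.51° + (-90.98°)/2 = -168.51° − 45.49° = -214.00°.
Normalise into (−180°, 180°]: +146.00°.
(The naïve average (-168.51 + +100.51)/2 = -34.0° is on the wrong side of the globe.)

+146.00°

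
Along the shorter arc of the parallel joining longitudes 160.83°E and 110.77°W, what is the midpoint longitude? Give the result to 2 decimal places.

Signed shortest Δλ from +160.83° to -110.77° is +88.40°.
Midpoint longitude = +160.83° + (+88.40°)/2 = +160.83° + 44.20° = +205.03°.
Normalise into (−180°, 180°]: -154.97°.
(The naïve average (+160.83 + -110.77)/2 = 25.03° is on the wrong side of the globe.)

154.97°W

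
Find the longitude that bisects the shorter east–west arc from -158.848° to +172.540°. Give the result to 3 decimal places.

Signed shortest Δλ from -158.848° to +172.540° is -28.612°.
Midpoint longitude = -158.848° + (-28.612°)/2 = -158.848° − 14.306° = -173.154°.
(The naïve average (-158.848 + +172.540)/2 = 6.846° is on the wrong side of the globe.)

-173.154°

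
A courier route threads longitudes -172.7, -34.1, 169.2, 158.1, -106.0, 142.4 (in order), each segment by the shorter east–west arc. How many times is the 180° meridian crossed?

Leg 1: -172.7° → -34.1°, shortest Δλ = 138.6° (east) — does not cross 180°.
Leg 2: -34.1° → +169.2°, shortest Δλ = -156.7° (west) — crosses 180°.
Leg 3: +169.2° → +158.1°, shortest Δλ = -11.1° (west) — does not cross 180°.
Leg 4: +158.1° → -106.0°, shortest Δλ = 95.9° (east) — crosses 180°.
Leg 5: -106.0° → +142.4°, shortest Δλ = -111.6° (west) — crosses 180°.
Total crossings: 3.

3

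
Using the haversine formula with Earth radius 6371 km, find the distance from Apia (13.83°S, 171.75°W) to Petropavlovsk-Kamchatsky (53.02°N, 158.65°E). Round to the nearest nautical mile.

Δλ = 158.65 − -171.75 = 330.40°; wrapped into (−180°, 180°]: -29.60°.
Δφ = 53.02 − -13.83 = 66.85°.
a = sin²(Δφ/2) + cos φ₁ · cos φ₂ · sin²(Δλ/2) = 0.341544.
c = 2·atan2(√a, √(1−a)) = 1.24832 rad → d = 6371·c ≈ 7953.07 km ≈ 4294.32 nmi.

4294 nmi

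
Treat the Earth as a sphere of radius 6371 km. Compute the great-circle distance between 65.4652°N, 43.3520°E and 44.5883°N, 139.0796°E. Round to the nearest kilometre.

Δλ = 139.0796 − 43.3520 = 95.7276°.
Δφ = 44.5883 − 65.4652 = -20.8769°.
a = sin²(Δφ/2) + cos φ₁ · cos φ₂ · sin²(Δλ/2) = 0.195445.
c = 2·atan2(√a, √(1−a)) = 0.91586 rad → d = 6371·c ≈ 5834.94 km.

5835 km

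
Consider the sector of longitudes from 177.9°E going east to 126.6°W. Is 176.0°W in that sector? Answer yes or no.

Band width going east from +177.9° to -126.6°: ((-126.6 − 177.9) mod 360) = 55.5°.
Offset of -176.0° east of the west edge: ((-176.0 − 177.9) mod 360) = 6.1°.
6.1° ≤ 55.5° ⇒ inside.

Yes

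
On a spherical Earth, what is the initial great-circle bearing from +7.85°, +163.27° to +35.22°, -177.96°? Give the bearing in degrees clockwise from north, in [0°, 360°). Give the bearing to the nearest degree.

Δλ = -177.96 − 163.27 = -341.23°; wrapped into (−180°, 180°]: 18.77°.
θ = atan2( sin Δλ · cos φ₂ , cos φ₁ · sin φ₂ − sin φ₁ · cos φ₂ · cos Δλ )
  = atan2(0.26287, 0.46567) = 29.445° → normalised to [0°, 360°): 29.445°.

29°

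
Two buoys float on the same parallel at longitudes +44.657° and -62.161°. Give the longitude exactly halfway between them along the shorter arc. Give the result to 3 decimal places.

-8.752°

Signed shortest Δλ from +44.657° to -62.161° is -106.818°.
Midpoint longitude = +44.657° + (-106.818°)/2 = +44.657° − 53.409° = -8.752°.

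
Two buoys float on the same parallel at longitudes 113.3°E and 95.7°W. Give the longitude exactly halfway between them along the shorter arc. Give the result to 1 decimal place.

171.2°W

Signed shortest Δλ from +113.3° to -95.7° is +151.0°.
Midpoint longitude = +113.3° + (+151.0°)/2 = +113.3° + 75.5° = +188.8°.
Normalise into (−180°, 180°]: -171.2°.
(The naïve average (+113.3 + -95.7)/2 = 8.8° is on the wrong side of the globe.)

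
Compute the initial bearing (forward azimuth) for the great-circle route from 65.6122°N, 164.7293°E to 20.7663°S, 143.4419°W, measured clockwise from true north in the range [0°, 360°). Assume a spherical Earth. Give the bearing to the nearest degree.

Δλ = -143.4419 − 164.7293 = -308.1712°; wrapped into (−180°, 180°]: 51.8288°.
θ = atan2( sin Δλ · cos φ₂ , cos φ₁ · sin φ₂ − sin φ₁ · cos φ₂ · cos Δλ )
  = atan2(0.73509, -0.67270) = 132.462° → normalised to [0°, 360°): 132.462°.

132°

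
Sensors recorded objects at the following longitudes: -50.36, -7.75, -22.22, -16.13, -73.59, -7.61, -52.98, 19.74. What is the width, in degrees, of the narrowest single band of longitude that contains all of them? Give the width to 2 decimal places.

Sort the longitudes: -73.59°, -52.98°, -50.36°, -22.22°, -16.13°, -7.75°, -7.61°, +19.74°.
Eastward gaps between consecutive values (wrapping around): 20.61°, 2.62°, 28.14°, 6.09°, 8.38°, 0.14°, 27.35°, 266.67°.
Largest gap = 266.67° ⇒ minimal covering band is its complement: 360° − 266.67° = 93.33°.
Band runs from -73.59° eastward to +19.74°.

93.33°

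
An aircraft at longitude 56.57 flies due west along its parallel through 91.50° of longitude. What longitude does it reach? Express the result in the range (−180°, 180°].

-34.93°

Start at +56.57°; shift −91.50° → -34.93°.
-34.93° already lies in (−180°, 180°].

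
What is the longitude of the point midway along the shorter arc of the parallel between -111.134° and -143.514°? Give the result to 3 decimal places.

Signed shortest Δλ from -111.134° to -143.514° is -32.380°.
Midpoint longitude = -111.134° + (-32.380°)/2 = -111.134° − 16.190° = -127.324°.

-127.324°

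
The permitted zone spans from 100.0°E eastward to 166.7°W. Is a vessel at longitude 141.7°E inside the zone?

Yes

Band width going east from +100.0° to -166.7°: ((-166.7 − 100.0) mod 360) = 93.3°.
Offset of +141.7° east of the west edge: ((141.7 − 100.0) mod 360) = 41.7°.
41.7° ≤ 93.3° ⇒ inside.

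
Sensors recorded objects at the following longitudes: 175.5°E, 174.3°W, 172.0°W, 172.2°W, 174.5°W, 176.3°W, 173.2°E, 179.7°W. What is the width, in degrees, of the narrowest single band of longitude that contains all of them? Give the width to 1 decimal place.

Sort the longitudes: -179.7°, -176.3°, -174.5°, -174.3°, -172.2°, -172.0°, +173.2°, +175.5°.
Eastward gaps between consecutive values (wrapping around): 3.4°, 1.8°, 0.2°, 2.1°, 0.2°, 345.2°, 2.3°, 4.8°.
Largest gap = 345.2° ⇒ minimal covering band is its complement: 360° − 345.2° = 14.8°.
Band runs from +173.2° eastward to -172.0°, crossing the antimeridian.

14.8°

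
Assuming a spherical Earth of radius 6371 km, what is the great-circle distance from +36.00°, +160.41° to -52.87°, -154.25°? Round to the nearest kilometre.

Δλ = -154.25 − 160.41 = -314.66°; wrapped into (−180°, 180°]: 45.34°.
Δφ = -52.87 − 36.00 = -88.87°.
a = sin²(Δφ/2) + cos φ₁ · cos φ₂ · sin²(Δλ/2) = 0.562683.
c = 2·atan2(√a, √(1−a)) = 1.69649 rad → d = 6371·c ≈ 10808.36 km.

10808 km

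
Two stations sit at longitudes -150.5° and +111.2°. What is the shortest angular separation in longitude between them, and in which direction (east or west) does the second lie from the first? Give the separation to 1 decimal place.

98.3° west

Raw difference: 111.2 − -150.5 = 261.7°.
Normalise into (−180°, 180°]: 261.7° − 360° = -98.3°.
Negative ⇒ the second point lies to the west; separation 98.3°.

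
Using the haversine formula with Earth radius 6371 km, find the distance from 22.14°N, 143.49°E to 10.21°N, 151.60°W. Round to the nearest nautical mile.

3785 nmi

Δλ = -151.60 − 143.49 = -295.09°; wrapped into (−180°, 180°]: 64.91°.
Δφ = 10.21 − 22.14 = -11.93°.
a = sin²(Δφ/2) + cos φ₁ · cos φ₂ · sin²(Δλ/2) = 0.273321.
c = 2·atan2(√a, √(1−a)) = 1.10027 rad → d = 6371·c ≈ 7009.80 km ≈ 3784.99 nmi.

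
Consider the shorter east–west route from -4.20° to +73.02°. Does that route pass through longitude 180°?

Signed shortest Δλ = ((73.02 − -4.20 + 180) mod 360) − 180 = 77.22°.
Going east by 77.22° from -4.20° reaches +73.02° without touching 180°.

No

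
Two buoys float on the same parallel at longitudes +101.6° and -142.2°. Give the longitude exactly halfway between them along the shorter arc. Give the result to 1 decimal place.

+159.7°

Signed shortest Δλ from +101.6° to -142.2° is +116.2°.
Midpoint longitude = +101.6° + (+116.2°)/2 = +101.6° + 58.1° = +159.7°.
(The naïve average (+101.6 + -142.2)/2 = -20.3° is on the wrong side of the globe.)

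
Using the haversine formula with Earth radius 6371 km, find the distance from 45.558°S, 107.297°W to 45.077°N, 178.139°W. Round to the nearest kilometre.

Δλ = -178.139 − -107.297 = -70.842°.
Δφ = 45.077 − -45.558 = 90.635°.
a = sin²(Δφ/2) + cos φ₁ · cos φ₂ · sin²(Δλ/2) = 0.671630.
c = 2·atan2(√a, √(1−a)) = 1.92118 rad → d = 6371·c ≈ 12239.86 km.

12240 km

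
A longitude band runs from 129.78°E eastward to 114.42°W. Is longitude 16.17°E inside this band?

Band width going east from +129.78° to -114.42°: ((-114.42 − 129.78) mod 360) = 115.80°.
Offset of +16.17° east of the west edge: ((16.17 − 129.78) mod 360) = 246.39°.
246.39° > 115.80° ⇒ outside.

No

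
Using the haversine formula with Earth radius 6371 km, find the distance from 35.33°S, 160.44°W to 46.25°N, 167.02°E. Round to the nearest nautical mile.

5204 nmi

Δλ = 167.02 − -160.44 = 327.46°; wrapped into (−180°, 180°]: -32.54°.
Δφ = 46.25 − -35.33 = 81.58°.
a = sin²(Δφ/2) + cos φ₁ · cos φ₂ · sin²(Δλ/2) = 0.471068.
c = 2·atan2(√a, √(1−a)) = 1.51290 rad → d = 6371·c ≈ 9638.68 km ≈ 5204.47 nmi.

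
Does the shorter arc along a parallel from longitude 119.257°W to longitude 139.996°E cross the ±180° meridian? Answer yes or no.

Yes

Naïve |139.996 − -119.257| = 259.253° > 180°, so the shorter arc goes the other way round — across 180°.
Signed shortest Δλ = ((139.996 − -119.257 + 180) mod 360) − 180 = -100.747°.
Going west by 100.747° from -119.257° passes through 180° before reaching +139.996°.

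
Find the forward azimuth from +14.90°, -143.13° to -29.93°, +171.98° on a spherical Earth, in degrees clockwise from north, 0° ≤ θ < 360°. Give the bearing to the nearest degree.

224°

Δλ = 171.98 − -143.13 = 315.11°; wrapped into (−180°, 180°]: -44.89°.
θ = atan2( sin Δλ · cos φ₂ , cos φ₁ · sin φ₂ − sin φ₁ · cos φ₂ · cos Δλ )
  = atan2(-0.61163, -0.64004) = -136.300° → normalised to [0°, 360°): 223.700°.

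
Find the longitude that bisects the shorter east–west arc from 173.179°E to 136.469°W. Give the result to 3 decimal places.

161.645°W

Signed shortest Δλ from +173.179° to -136.469° is +50.352°.
Midpoint longitude = +173.179° + (+50.352°)/2 = +173.179° + 25.176° = +198.355°.
Normalise into (−180°, 180°]: -161.645°.
(The naïve average (+173.179 + -136.469)/2 = 18.355° is on the wrong side of the globe.)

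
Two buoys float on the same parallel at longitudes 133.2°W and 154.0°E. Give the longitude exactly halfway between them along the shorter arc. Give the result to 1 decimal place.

Signed shortest Δλ from -133.2° to +154.0° is -72.8°.
Midpoint longitude = -133.2° + (-72.8°)/2 = -133.2° − 36.4° = -169.6°.
(The naïve average (-133.2 + +154.0)/2 = 10.4° is on the wrong side of the globe.)

169.6°W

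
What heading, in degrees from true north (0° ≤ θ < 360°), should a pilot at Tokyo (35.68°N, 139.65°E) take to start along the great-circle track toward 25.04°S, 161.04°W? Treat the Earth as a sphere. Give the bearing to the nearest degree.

128°

Δλ = -161.04 − 139.65 = -300.69°; wrapped into (−180°, 180°]: 59.31°.
θ = atan2( sin Δλ · cos φ₂ , cos φ₁ · sin φ₂ − sin φ₁ · cos φ₂ · cos Δλ )
  = atan2(0.77912, -0.61351) = 128.219° → normalised to [0°, 360°): 128.219°.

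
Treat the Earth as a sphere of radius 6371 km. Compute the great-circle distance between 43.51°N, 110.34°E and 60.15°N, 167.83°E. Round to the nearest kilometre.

Δλ = 167.83 − 110.34 = 57.49°.
Δφ = 60.15 − 43.51 = 16.64°.
a = sin²(Δφ/2) + cos φ₁ · cos φ₂ · sin²(Δλ/2) = 0.104425.
c = 2·atan2(√a, √(1−a)) = 0.65811 rad → d = 6371·c ≈ 4192.82 km.

4193 km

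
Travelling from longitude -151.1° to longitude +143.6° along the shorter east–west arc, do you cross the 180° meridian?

Yes

Naïve |143.6 − -151.1| = 294.7° > 180°, so the shorter arc goes the other way round — across 180°.
Signed shortest Δλ = ((143.6 − -151.1 + 180) mod 360) − 180 = -65.3°.
Going west by 65.3° from -151.1° passes through 180° before reaching +143.6°.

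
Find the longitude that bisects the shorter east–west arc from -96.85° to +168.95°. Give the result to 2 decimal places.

Signed shortest Δλ from -96.85° to +168.95° is -94.20°.
Midpoint longitude = -96.85° + (-94.20°)/2 = -96.85° − 47.10° = -143.95°.
(The naïve average (-96.85 + +168.95)/2 = 36.05° is on the wrong side of the globe.)

-143.95°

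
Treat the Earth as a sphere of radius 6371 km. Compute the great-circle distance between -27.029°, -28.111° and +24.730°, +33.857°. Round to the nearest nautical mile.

Δλ = 33.857 − -28.111 = 61.968°.
Δφ = 24.730 − -27.029 = 51.759°.
a = sin²(Δφ/2) + cos φ₁ · cos φ₂ · sin²(Δλ/2) = 0.404936.
c = 2·atan2(√a, √(1−a)) = 1.37950 rad → d = 6371·c ≈ 8788.82 km ≈ 4745.58 nmi.

4746 nmi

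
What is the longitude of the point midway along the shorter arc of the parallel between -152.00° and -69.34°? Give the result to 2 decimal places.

-110.67°

Signed shortest Δλ from -152.00° to -69.34° is +82.66°.
Midpoint longitude = -152.00° + (+82.66°)/2 = -152.00° + 41.33° = -110.67°.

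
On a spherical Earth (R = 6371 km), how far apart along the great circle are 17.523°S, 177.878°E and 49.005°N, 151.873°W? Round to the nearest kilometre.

7978 km

Δλ = -151.873 − 177.878 = -329.751°; wrapped into (−180°, 180°]: 30.249°.
Δφ = 49.005 − -17.523 = 66.528°.
a = sin²(Δφ/2) + cos φ₁ · cos φ₂ · sin²(Δλ/2) = 0.343436.
c = 2·atan2(√a, √(1−a)) = 1.25231 rad → d = 6371·c ≈ 7978.47 km.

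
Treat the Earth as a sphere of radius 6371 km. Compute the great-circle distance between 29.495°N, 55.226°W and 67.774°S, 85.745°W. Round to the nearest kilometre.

Δλ = -85.745 − -55.226 = -30.519°.
Δφ = -67.774 − 29.495 = -97.269°.
a = sin²(Δφ/2) + cos φ₁ · cos φ₂ · sin²(Δλ/2) = 0.586070.
c = 2·atan2(√a, √(1−a)) = 1.74380 rad → d = 6371·c ≈ 11109.74 km.

11110 km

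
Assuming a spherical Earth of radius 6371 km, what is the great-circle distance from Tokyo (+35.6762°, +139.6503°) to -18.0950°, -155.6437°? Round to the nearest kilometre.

9056 km

Δλ = -155.6437 − 139.6503 = -295.2940°; wrapped into (−180°, 180°]: 64.7060°.
Δφ = -18.0950 − 35.6762 = -53.7712°.
a = sin²(Δφ/2) + cos φ₁ · cos φ₂ · sin²(Δλ/2) = 0.425614.
c = 2·atan2(√a, √(1−a)) = 1.42147 rad → d = 6371·c ≈ 9056.18 km.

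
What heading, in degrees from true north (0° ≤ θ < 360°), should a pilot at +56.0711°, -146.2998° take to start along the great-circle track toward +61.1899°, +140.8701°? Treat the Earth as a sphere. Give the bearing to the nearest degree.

Δλ = 140.8701 − -146.2998 = 287.1699°; wrapped into (−180°, 180°]: -72.8301°.
θ = atan2( sin Δλ · cos φ₂ , cos φ₁ · sin φ₂ − sin φ₁ · cos φ₂ · cos Δλ )
  = atan2(-0.46043, 0.37104) = -51.137° → normalised to [0°, 360°): 308.863°.

309°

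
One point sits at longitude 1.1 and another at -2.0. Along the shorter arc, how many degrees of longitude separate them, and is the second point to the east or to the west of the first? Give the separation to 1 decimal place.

Raw difference: -2.0 − 1.1 = -3.1°.
Normalise into (−180°, 180°]: -3.1° stays -3.1°.
Negative ⇒ the second point lies to the west; separation 3.1°.

3.1° west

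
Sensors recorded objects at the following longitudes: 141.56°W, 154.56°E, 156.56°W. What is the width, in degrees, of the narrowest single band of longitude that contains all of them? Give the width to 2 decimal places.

63.88°

Sort the longitudes: -156.56°, -141.56°, +154.56°.
Eastward gaps between consecutive values (wrapping around): 15.00°, 296.12°, 48.88°.
Largest gap = 296.12° ⇒ minimal covering band is its complement: 360° − 296.12° = 63.88°.
Band runs from +154.56° eastward to -141.56°, crossing the antimeridian.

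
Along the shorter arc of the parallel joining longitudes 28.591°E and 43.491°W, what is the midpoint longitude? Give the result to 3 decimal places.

Signed shortest Δλ from +28.591° to -43.491° is -72.082°.
Midpoint longitude = +28.591° + (-72.082°)/2 = +28.591° − 36.041° = -7.450°.

7.450°W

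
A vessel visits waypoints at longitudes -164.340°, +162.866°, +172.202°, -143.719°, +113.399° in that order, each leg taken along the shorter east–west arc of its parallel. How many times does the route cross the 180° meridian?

Leg 1: -164.340° → +162.866°, shortest Δλ = -32.794° (west) — crosses 180°.
Leg 2: +162.866° → +172.202°, shortest Δλ = 9.336° (east) — does not cross 180°.
Leg 3: +172.202° → -143.719°, shortest Δλ = 44.079° (east) — crosses 180°.
Leg 4: -143.719° → +113.399°, shortest Δλ = -102.882° (west) — crosses 180°.
Total crossings: 3.

3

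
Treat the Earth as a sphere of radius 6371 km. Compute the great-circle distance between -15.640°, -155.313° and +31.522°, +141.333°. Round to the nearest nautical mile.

4615 nmi

Δλ = 141.333 − -155.313 = 296.646°; wrapped into (−180°, 180°]: -63.354°.
Δφ = 31.522 − -15.640 = 47.162°.
a = sin²(Δφ/2) + cos φ₁ · cos φ₂ · sin²(Δλ/2) = 0.386403.
c = 2·atan2(√a, √(1−a)) = 1.34160 rad → d = 6371·c ≈ 8547.33 km ≈ 4615.19 nmi.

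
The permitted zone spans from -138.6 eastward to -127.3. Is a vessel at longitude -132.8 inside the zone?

Yes

Band width going east from -138.6° to -127.3°: ((-127.3 − -138.6) mod 360) = 11.3°.
Offset of -132.8° east of the west edge: ((-132.8 − -138.6) mod 360) = 5.8°.
5.8° ≤ 11.3° ⇒ inside.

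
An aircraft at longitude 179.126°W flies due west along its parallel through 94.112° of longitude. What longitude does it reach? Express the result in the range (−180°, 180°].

86.762°E

Start at -179.126°; shift −94.112° → -273.238°.
-273.238° lies outside (−180°, 180°]; add 360° → +86.762°.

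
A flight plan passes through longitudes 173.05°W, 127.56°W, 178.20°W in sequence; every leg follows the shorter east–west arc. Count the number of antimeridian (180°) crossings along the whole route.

0

Leg 1: -173.05° → -127.56°, shortest Δλ = 45.49° (east) — does not cross 180°.
Leg 2: -127.56° → -178.20°, shortest Δλ = -50.64° (west) — does not cross 180°.
Total crossings: 0.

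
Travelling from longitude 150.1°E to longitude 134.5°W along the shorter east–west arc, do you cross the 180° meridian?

Yes

Naïve |-134.5 − 150.1| = 284.6° > 180°, so the shorter arc goes the other way round — across 180°.
Signed shortest Δλ = ((-134.5 − 150.1 + 180) mod 360) − 180 = 75.4°.
Going east by 75.4° from +150.1° passes through 180° before reaching -134.5°.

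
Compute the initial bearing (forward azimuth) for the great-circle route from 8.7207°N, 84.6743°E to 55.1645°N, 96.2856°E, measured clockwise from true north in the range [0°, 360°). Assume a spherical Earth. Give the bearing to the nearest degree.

9°

Δλ = 96.2856 − 84.6743 = 11.6113°.
θ = atan2( sin Δλ · cos φ₂ , cos φ₁ · sin φ₂ − sin φ₁ · cos φ₂ · cos Δλ )
  = atan2(0.11497, 0.72647) = 8.993° → normalised to [0°, 360°): 8.993°.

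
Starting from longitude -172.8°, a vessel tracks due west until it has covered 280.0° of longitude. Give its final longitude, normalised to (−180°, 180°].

Start at -172.8°; shift −280.0° → -452.8°.
-452.8° lies outside (−180°, 180°]; add 360° → -92.8°.

-92.8°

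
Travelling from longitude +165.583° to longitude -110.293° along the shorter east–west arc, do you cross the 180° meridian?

Naïve |-110.293 − 165.583| = 275.876° > 180°, so the shorter arc goes the other way round — across 180°.
Signed shortest Δλ = ((-110.293 − 165.583 + 180) mod 360) − 180 = 84.124°.
Going east by 84.124° from +165.583° passes through 180° before reaching -110.293°.

Yes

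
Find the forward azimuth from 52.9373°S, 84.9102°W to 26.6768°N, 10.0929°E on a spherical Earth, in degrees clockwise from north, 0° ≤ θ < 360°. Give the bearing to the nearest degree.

Δλ = 10.0929 − -84.9102 = 95.0031°.
θ = atan2( sin Δλ · cos φ₂ , cos φ₁ · sin φ₂ − sin φ₁ · cos φ₂ · cos Δλ )
  = atan2(0.89015, 0.20840) = 76.823° → normalised to [0°, 360°): 76.823°.

77°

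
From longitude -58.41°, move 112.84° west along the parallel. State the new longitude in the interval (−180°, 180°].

Start at -58.41°; shift −112.84° → -171.25°.
-171.25° already lies in (−180°, 180°].

-171.25°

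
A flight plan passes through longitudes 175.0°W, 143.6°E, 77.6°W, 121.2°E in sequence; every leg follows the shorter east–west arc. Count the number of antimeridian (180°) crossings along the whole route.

Leg 1: -175.0° → +143.6°, shortest Δλ = -41.4° (west) — crosses 180°.
Leg 2: +143.6° → -77.6°, shortest Δλ = 138.8° (east) — crosses 180°.
Leg 3: -77.6° → +121.2°, shortest Δλ = -161.2° (west) — crosses 180°.
Total crossings: 3.

3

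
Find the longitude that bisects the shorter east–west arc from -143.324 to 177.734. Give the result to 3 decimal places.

Signed shortest Δλ from -143.324° to +177.734° is -38.942°.
Midpoint longitude = -143.324° + (-38.942°)/2 = -143.324° − 19.471° = -162.795°.
(The naïve average (-143.324 + +177.734)/2 = 17.205° is on the wrong side of the globe.)

-162.795°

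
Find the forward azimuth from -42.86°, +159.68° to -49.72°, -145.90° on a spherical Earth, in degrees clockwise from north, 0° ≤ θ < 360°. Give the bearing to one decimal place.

Δλ = -145.90 − 159.68 = -305.58°; wrapped into (−180°, 180°]: 54.42°.
θ = atan2( sin Δλ · cos φ₂ , cos φ₁ · sin φ₂ − sin φ₁ · cos φ₂ · cos Δλ )
  = atan2(0.52582, -0.30334) = 119.980° → normalised to [0°, 360°): 119.980°.

120.0°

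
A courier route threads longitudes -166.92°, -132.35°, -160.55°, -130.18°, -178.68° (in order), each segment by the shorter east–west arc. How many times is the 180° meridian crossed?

0

Leg 1: -166.92° → -132.35°, shortest Δλ = 34.57° (east) — does not cross 180°.
Leg 2: -132.35° → -160.55°, shortest Δλ = -28.2° (west) — does not cross 180°.
Leg 3: -160.55° → -130.18°, shortest Δλ = 30.37° (east) — does not cross 180°.
Leg 4: -130.18° → -178.68°, shortest Δλ = -48.5° (west) — does not cross 180°.
Total crossings: 0.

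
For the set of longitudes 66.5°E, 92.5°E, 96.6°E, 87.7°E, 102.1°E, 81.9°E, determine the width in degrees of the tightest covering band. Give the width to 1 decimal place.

Sort the longitudes: +66.5°, +81.9°, +87.7°, +92.5°, +96.6°, +102.1°.
Eastward gaps between consecutive values (wrapping around): 15.4°, 5.8°, 4.8°, 4.1°, 5.5°, 324.4°.
Largest gap = 324.4° ⇒ minimal covering band is its complement: 360° − 324.4° = 35.6°.
Band runs from +66.5° eastward to +102.1°.

35.6°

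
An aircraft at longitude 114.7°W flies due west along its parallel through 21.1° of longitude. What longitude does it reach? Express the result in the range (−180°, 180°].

Start at -114.7°; shift −21.1° → -135.8°.
-135.8° already lies in (−180°, 180°].

135.8°W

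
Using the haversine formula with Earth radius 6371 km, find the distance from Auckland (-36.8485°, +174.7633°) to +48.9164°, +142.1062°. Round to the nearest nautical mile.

Δλ = 142.1062 − 174.7633 = -32.6571°.
Δφ = 48.9164 − -36.8485 = 85.7649°.
a = sin²(Δφ/2) + cos φ₁ · cos φ₂ · sin²(Δλ/2) = 0.504642.
c = 2·atan2(√a, √(1−a)) = 1.58008 rad → d = 6371·c ≈ 10066.69 km ≈ 5435.58 nmi.

5436 nmi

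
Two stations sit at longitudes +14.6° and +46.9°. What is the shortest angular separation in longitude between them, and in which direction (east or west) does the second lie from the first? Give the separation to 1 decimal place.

Raw difference: 46.9 − 14.6 = 32.3°.
Normalise into (−180°, 180°]: 32.3° stays 32.3°.
Positive ⇒ the second point lies to the east; separation 32.3°.

32.3° east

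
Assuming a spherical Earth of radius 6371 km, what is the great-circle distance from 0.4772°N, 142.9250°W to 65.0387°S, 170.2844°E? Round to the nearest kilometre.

8190 km

Δλ = 170.2844 − -142.9250 = 313.2094°; wrapped into (−180°, 180°]: -46.7906°.
Δφ = -65.0387 − 0.4772 = -65.5159°.
a = sin²(Δφ/2) + cos φ₁ · cos φ₂ · sin²(Δλ/2) = 0.359314.
c = 2·atan2(√a, √(1−a)) = 1.28557 rad → d = 6371·c ≈ 8190.38 km.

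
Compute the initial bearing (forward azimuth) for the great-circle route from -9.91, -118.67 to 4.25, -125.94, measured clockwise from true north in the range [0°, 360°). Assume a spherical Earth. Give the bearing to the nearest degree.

333°

Δλ = -125.94 − -118.67 = -7.27°.
θ = atan2( sin Δλ · cos φ₂ , cos φ₁ · sin φ₂ − sin φ₁ · cos φ₂ · cos Δλ )
  = atan2(-0.12620, 0.24325) = -27.420° → normalised to [0°, 360°): 332.580°.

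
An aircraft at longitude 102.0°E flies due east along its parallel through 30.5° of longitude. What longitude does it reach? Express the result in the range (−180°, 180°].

132.5°E

Start at +102.0°; shift +30.5° → +132.5°.
+132.5° already lies in (−180°, 180°].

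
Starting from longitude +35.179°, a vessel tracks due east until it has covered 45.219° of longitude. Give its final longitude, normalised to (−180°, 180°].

+80.398°

Start at +35.179°; shift +45.219° → +80.398°.
+80.398° already lies in (−180°, 180°].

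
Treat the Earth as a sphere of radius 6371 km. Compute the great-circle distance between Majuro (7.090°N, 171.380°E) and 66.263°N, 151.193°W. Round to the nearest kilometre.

Δλ = -151.193 − 171.380 = -322.573°; wrapped into (−180°, 180°]: 37.427°.
Δφ = 66.263 − 7.090 = 59.173°.
a = sin²(Δφ/2) + cos φ₁ · cos φ₂ · sin²(Δλ/2) = 0.284895.
c = 2·atan2(√a, √(1−a)) = 1.12607 rad → d = 6371·c ≈ 7174.20 km.

7174 km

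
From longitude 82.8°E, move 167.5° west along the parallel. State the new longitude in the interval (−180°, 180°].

Start at +82.8°; shift −167.5° → -84.7°.
-84.7° already lies in (−180°, 180°].

84.7°W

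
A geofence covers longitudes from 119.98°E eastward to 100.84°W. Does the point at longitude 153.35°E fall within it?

Band width going east from +119.98° to -100.84°: ((-100.84 − 119.98) mod 360) = 139.18°.
Offset of +153.35° east of the west edge: ((153.35 − 119.98) mod 360) = 33.37°.
33.37° ≤ 139.18° ⇒ inside.

Yes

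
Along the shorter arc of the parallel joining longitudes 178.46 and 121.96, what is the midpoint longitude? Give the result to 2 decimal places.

Signed shortest Δλ from +178.46° to +121.96° is -56.50°.
Midpoint longitude = +178.46° + (-56.50°)/2 = +178.46° − 28.25° = +150.21°.

+150.21°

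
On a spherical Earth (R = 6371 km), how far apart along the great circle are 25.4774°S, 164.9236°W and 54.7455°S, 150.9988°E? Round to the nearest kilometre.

4835 km

Δλ = 150.9988 − -164.9236 = 315.9224°; wrapped into (−180°, 180°]: -44.0776°.
Δφ = -54.7455 − -25.4774 = -29.2681°.
a = sin²(Δφ/2) + cos φ₁ · cos φ₂ · sin²(Δλ/2) = 0.137198.
c = 2·atan2(√a, √(1−a)) = 0.75888 rad → d = 6371·c ≈ 4834.84 km.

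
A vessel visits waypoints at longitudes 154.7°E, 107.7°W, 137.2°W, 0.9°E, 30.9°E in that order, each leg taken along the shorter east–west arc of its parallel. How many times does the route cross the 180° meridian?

Leg 1: +154.7° → -107.7°, shortest Δλ = 97.6° (east) — crosses 180°.
Leg 2: -107.7° → -137.2°, shortest Δλ = -29.5° (west) — does not cross 180°.
Leg 3: -137.2° → +0.9°, shortest Δλ = 138.1° (east) — does not cross 180°.
Leg 4: +0.9° → +30.9°, shortest Δλ = 30.0° (east) — does not cross 180°.
Total crossings: 1.

1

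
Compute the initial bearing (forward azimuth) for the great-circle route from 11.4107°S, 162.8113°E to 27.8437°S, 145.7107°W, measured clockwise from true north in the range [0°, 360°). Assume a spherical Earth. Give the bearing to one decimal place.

Δλ = -145.7107 − 162.8113 = -308.5220°; wrapped into (−180°, 180°]: 51.4780°.
θ = atan2( sin Δλ · cos φ₂ , cos φ₁ · sin φ₂ − sin φ₁ · cos φ₂ · cos Δλ )
  = atan2(0.69179, -0.34888) = 116.762° → normalised to [0°, 360°): 116.762°.

116.8°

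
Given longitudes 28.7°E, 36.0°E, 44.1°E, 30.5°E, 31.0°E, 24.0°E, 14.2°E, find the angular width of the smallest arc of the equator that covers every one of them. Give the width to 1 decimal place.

Sort the longitudes: +14.2°, +24.0°, +28.7°, +30.5°, +31.0°, +36.0°, +44.1°.
Eastward gaps between consecutive values (wrapping around): 9.8°, 4.7°, 1.8°, 0.5°, 5.0°, 8.1°, 330.1°.
Largest gap = 330.1° ⇒ minimal covering band is its complement: 360° − 330.1° = 29.9°.
Band runs from +14.2° eastward to +44.1°.

29.9°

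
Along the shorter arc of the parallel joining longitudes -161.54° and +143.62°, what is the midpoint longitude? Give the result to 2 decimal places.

+171.04°

Signed shortest Δλ from -161.54° to +143.62° is -54.84°.
Midpoint longitude = -161.54° + (-54.84°)/2 = -161.54° − 27.42° = -188.96°.
Normalise into (−180°, 180°]: +171.04°.
(The naïve average (-161.54 + +143.62)/2 = -8.96° is on the wrong side of the globe.)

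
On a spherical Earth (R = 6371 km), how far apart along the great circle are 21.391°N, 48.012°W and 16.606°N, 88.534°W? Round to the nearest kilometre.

Δλ = -88.534 − -48.012 = -40.522°.
Δφ = 16.606 − 21.391 = -4.785°.
a = sin²(Δφ/2) + cos φ₁ · cos φ₂ · sin²(Δλ/2) = 0.108746.
c = 2·atan2(√a, √(1−a)) = 0.67211 rad → d = 6371·c ≈ 4282.03 km.

4282 km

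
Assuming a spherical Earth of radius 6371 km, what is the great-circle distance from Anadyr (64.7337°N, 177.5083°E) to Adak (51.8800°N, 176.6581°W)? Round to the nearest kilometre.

1468 km

Δλ = -176.6581 − 177.5083 = -354.1664°; wrapped into (−180°, 180°]: 5.8336°.
Δφ = 51.8800 − 64.7337 = -12.8537°.
a = sin²(Δφ/2) + cos φ₁ · cos φ₂ · sin²(Δλ/2) = 0.013212.
c = 2·atan2(√a, √(1−a)) = 0.23039 rad → d = 6371·c ≈ 1467.83 km.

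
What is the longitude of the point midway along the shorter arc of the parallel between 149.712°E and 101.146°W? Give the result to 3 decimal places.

Signed shortest Δλ from +149.712° to -101.146° is +109.142°.
Midpoint longitude = +149.712° + (+109.142°)/2 = +149.712° + 54.571° = +204.283°.
Normalise into (−180°, 180°]: -155.717°.
(The naïve average (+149.712 + -101.146)/2 = 24.283° is on the wrong side of the globe.)

155.717°W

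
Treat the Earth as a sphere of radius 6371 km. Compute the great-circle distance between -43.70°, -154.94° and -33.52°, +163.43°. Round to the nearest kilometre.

3746 km

Δλ = 163.43 − -154.94 = 318.37°; wrapped into (−180°, 180°]: -41.63°.
Δφ = -33.52 − -43.70 = 10.18°.
a = sin²(Δφ/2) + cos φ₁ · cos φ₂ · sin²(Δλ/2) = 0.083981.
c = 2·atan2(√a, √(1−a)) = 0.58803 rad → d = 6371·c ≈ 3746.31 km.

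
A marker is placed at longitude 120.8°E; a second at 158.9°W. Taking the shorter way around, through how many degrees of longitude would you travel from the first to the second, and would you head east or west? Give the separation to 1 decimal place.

80.3° east

Raw difference: -158.9 − 120.8 = -279.7°.
Normalise into (−180°, 180°]: -279.7° + 360° = 80.3°.
Positive ⇒ the second point lies to the east; separation 80.3°.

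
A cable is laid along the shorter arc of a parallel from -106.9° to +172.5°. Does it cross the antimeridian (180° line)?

Naïve |172.5 − -106.9| = 279.4° > 180°, so the shorter arc goes the other way round — across 180°.
Signed shortest Δλ = ((172.5 − -106.9 + 180) mod 360) − 180 = -80.6°.
Going west by 80.6° from -106.9° passes through 180° before reaching +172.5°.

Yes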